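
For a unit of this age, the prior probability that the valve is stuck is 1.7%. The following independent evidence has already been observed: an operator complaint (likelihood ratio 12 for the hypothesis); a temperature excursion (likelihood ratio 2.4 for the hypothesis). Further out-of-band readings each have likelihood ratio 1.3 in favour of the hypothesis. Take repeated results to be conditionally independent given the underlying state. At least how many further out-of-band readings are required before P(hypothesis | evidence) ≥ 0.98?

Prior odds = 0.017/0.983 = 17/983.
Combined Bayes factor of the evidence already in hand = 12 × 2.4 = 28.8.
Odds after that evidence = (17/983) × 28.8 = 2448/4915.
Target odds = 0.98/0.02 = 49.
Need 1.3ⁿ ≥ 49 ÷ (2448/4915) = 240835/2448.
1.3¹⁷ ≈86.5042 falls short of 240835/2448 but 1.3¹⁸ ≈112.455 reaches it, so n = 18.

18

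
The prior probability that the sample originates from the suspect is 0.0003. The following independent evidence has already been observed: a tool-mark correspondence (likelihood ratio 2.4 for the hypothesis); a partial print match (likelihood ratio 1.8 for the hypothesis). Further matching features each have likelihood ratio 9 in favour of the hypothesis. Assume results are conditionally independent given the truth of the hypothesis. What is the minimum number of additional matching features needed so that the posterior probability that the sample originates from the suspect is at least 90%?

Prior odds = 0.0003/0.9997 = 3/9997.
Combined Bayes factor of the evidence already in hand = 2.4 × 1.8 = 4.32.
Odds after that evidence = (3/9997) × 4.32 = 324/249925.
Target odds = 0.9/0.1 = 9.
Need 9ⁿ ≥ 9 ÷ (324/249925) = 249925/36.
9⁴ = 6561 falls short of 249925/36 but 9⁵ = 59049 reaches it, so n = 5.

5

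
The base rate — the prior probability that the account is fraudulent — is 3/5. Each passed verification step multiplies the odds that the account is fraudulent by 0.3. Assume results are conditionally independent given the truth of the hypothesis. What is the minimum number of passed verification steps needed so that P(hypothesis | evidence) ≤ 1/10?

Prior odds = 0.6/0.4 = 1.5.
Likelihood ratio per passed verification step = 0.3.
Target odds: 0.1 ÷ 0.9 = 1/9.
Need 1.5 × 0.3ⁿ ≤ 1/9, i.e. 0.3ⁿ ≤ 2/27.
0.3² = 0.09 is still above 2/27 but 0.3³ = 0.027 is at or below it, so n = 3.

3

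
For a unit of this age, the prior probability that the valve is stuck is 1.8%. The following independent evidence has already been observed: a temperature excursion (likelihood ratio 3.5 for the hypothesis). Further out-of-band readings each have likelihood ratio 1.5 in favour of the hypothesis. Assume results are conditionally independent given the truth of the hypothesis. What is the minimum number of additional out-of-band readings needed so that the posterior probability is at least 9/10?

Prior odds = 0.018/0.982 = 9/491.
Bayes factor of the evidence already in hand = 3.5.
Odds after that evidence = (9/491) × 3.5 = 63/982.
Target odds = 0.9/0.1 = 9.
Need 1.5ⁿ ≥ 9 ÷ (63/982) = 982/7.
1.5¹² = 531441/4096 falls short of 982/7 but 1.5¹³ = 1594323/8192 reaches it, so n = 13.

13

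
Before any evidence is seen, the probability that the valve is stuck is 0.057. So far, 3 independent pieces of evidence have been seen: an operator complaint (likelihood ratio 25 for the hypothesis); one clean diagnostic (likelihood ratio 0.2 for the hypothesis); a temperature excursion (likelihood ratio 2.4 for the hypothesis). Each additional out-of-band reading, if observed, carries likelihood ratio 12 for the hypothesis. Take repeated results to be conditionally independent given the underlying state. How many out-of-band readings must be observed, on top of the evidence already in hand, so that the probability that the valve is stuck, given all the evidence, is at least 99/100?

Prior odds = 0.057/0.943 = 57/943.
Combined Bayes factor of the evidence already in hand = 25 × 0.2 × 2.4 = 12.
Odds after that evidence = (57/943) × 12 = 684/943.
Target odds = 0.99/0.01 = 99.
Need 12ⁿ ≥ 99 ÷ (684/943) = 10373/76.
12¹ = 12 falls short of 10373/76 but 12² = 144 reaches it, so n = 2.

2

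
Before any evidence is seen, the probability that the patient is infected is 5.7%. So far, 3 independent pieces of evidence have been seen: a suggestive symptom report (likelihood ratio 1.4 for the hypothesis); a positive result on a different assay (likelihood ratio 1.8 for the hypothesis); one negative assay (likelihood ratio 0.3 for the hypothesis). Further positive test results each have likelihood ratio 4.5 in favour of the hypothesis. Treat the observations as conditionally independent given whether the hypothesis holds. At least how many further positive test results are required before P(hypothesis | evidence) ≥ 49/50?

5

Prior odds = 0.057/0.943 = 57/943.
Combined Bayes factor of the evidence already in hand = 1.4 × 1.8 × 0.3 = 0.756.
Odds after that evidence = (57/943) × 0.756 = 10773/235750.
Target odds = 0.98/0.02 = 49.
Need 4.5ⁿ ≥ 49 ÷ (10773/235750) = 1650250/1539.
4.5⁴ = 410.0625 falls short of 1650250/1539 but 4.5⁵ = 1845.28125 reaches it, so n = 5.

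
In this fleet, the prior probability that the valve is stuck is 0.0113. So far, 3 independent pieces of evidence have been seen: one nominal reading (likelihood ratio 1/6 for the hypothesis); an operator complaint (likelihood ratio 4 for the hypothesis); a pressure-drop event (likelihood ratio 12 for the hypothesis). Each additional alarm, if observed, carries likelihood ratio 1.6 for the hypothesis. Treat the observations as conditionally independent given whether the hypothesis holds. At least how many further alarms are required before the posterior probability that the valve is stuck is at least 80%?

Prior odds = 0.0113/0.9887 = 113/9887.
Combined Bayes factor of the evidence already in hand = (1/6) × 4 × 12 = 8.
Odds after that evidence = (113/9887) × 8 = 904/9887.
Target odds = 0.8/0.2 = 4.
Need 1.6ⁿ ≥ 4 ÷ (904/9887) = 9887/226.
1.6⁸ = 16777216/390625 falls short of 9887/226 but 1.6⁹ = 134217728/1953125 reaches it, so n = 9.

9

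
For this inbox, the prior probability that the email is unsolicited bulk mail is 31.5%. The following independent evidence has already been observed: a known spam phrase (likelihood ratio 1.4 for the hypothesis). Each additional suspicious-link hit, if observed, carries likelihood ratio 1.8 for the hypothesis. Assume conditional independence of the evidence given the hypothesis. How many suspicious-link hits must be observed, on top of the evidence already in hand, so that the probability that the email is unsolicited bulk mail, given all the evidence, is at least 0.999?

Prior odds = 0.315/0.685 = 63/137.
Bayes factor of the evidence already in hand = 1.4.
Odds after that evidence = (63/137) × 1.4 = 441/685.
Target odds = 0.999/0.001 = 999.
Need 1.8ⁿ ≥ 999 ÷ (441/685) = 76035/49.
1.8¹² ≈1156.83 falls short of 76035/49 but 1.8¹³ ≈2082.3 reaches it, so n = 13.

13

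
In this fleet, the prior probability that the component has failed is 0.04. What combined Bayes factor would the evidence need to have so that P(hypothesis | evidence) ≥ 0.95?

Prior odds = 0.04/0.96 = 1/24.
Target odds = 0.95/0.05 = 19.
Required Bayes factor = 19 ÷ (1/24) = 456.

456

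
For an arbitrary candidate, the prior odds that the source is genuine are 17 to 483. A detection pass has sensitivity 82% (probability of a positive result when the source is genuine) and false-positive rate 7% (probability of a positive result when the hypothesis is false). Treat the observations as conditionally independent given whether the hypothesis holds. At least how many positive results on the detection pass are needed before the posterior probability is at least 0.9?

Prior odds = 17/483.
Likelihood ratio of a positive result = 0.82/0.07 = 82/7.
Target odds: 0.9 ÷ 0.1 = 9.
Need (17/483) × (82/7)ⁿ ≥ 9, i.e. (82/7)ⁿ ≥ 4347/17.
(82/7)² = 6724/49 falls short of 4347/17 but (82/7)³ = 551368/343 reaches it, so n = 3.

3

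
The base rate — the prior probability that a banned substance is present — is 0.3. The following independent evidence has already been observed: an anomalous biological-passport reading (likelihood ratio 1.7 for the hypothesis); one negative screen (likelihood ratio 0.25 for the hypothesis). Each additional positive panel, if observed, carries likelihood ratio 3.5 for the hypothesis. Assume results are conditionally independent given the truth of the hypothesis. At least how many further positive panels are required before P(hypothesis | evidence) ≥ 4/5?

Prior odds = 0.3/0.7 = 3/7.
Combined Bayes factor of the evidence already in hand = 1.7 × 0.25 = 0.425.
Odds after that evidence = (3/7) × 0.425 = 51/280.
Target odds = 0.8/0.2 = 4.
Need 3.5ⁿ ≥ 4 ÷ (51/280) = 1120/51.
3.5² = 12.25 falls short of 1120/51 but 3.5³ = 42.875 reaches it, so n = 3.

3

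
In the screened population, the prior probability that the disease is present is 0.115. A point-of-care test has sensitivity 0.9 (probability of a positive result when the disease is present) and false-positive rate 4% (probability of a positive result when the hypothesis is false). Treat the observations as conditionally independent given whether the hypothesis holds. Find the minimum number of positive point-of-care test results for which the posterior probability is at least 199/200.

Prior odds: 0.115 ÷ 0.885 = 23/177.
Likelihood ratio of a positive result = 0.9/0.04 = 22.5.
Target posterior odds = 0.995/0.005 = 199.
Need (23/177) × 22.5ⁿ ≥ 199, i.e. 22.5ⁿ ≥ 35223/23.
22.5² = 506.25 falls short of 35223/23 but 22.5³ = 11390.625 reaches it, so n = 3.

3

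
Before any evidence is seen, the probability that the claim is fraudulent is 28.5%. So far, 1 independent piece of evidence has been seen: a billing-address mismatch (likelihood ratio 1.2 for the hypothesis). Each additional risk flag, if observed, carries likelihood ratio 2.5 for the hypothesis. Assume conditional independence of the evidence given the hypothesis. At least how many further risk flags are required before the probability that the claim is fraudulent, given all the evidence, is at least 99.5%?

Prior odds = 0.285/0.715 = 57/143.
Bayes factor of the evidence already in hand = 1.2.
Odds after that evidence = (57/143) × 1.2 = 342/715.
Target odds = 0.995/0.005 = 199.
Need 2.5ⁿ ≥ 199 ÷ (342/715) = 142285/342.
2.5⁶ = 244.140625 falls short of 142285/342 but 2.5⁷ = 610.3515625 reaches it, so n = 7.

7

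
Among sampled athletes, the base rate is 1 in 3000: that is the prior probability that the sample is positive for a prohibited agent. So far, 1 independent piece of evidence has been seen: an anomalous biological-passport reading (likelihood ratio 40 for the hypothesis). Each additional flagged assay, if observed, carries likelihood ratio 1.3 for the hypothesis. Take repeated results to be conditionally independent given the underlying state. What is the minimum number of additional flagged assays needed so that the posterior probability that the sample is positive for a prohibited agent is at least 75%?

Prior odds = (1/3000)/(2999/3000) = 1/2999.
Bayes factor of the evidence already in hand = 40.
Odds after that evidence = (1/2999) × 40 = 40/2999.
Target odds = 0.75/0.25 = 3.
Need 1.3ⁿ ≥ 3 ÷ (40/2999) = 224.925.
1.3²⁰ ≈190.05 falls short of 224.925 but 1.3²¹ ≈247.065 reaches it, so n = 21.

21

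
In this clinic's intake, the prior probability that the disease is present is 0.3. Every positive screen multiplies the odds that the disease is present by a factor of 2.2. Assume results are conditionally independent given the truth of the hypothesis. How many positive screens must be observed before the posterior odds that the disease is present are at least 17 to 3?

Prior odds: 0.3 ÷ 0.7 = 3/7.
Likelihood ratio per positive screen = 2.2.
Target odds = 17/3.
Require 2.2ⁿ ≥ 17/3 ÷ (3/7) = 119/9.
2.2³ = 10.648 falls short of 119/9 but 2.2⁴ = 23.4256 reaches it, so n = 4.

4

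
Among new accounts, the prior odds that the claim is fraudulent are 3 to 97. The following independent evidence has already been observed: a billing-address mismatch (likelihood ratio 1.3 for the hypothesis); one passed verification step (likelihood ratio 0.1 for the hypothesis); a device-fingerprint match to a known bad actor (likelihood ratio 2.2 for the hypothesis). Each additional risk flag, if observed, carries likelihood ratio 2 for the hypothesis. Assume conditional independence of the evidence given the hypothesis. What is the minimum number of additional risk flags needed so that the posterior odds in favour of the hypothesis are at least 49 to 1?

13

Prior odds = 3/97.
Combined Bayes factor of the evidence already in hand = 1.3 × 0.1 × 2.2 = 0.286.
Odds after that evidence = (3/97) × 0.286 = 429/48500.
Target odds = 49.
Need 2ⁿ ≥ 49 ÷ (429/48500) = 2376500/429.
2¹² = 4096 falls short of 2376500/429 but 2¹³ = 8192 reaches it, so n = 13.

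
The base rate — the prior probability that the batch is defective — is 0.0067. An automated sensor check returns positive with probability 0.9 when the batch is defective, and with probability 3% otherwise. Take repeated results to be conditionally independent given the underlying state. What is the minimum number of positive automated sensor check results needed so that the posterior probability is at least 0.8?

Prior odds: 0.0067 ÷ 0.9933 = 67/9933.
Likelihood ratio of a positive result = 0.9/0.03 = 30.
Target odds: 0.8 ÷ 0.2 = 4.
Need (67/9933) × 30ⁿ ≥ 4, i.e. 30ⁿ ≥ 39732/67.
30¹ = 30 falls short of 39732/67 but 30² = 900 reaches it, so n = 2.

2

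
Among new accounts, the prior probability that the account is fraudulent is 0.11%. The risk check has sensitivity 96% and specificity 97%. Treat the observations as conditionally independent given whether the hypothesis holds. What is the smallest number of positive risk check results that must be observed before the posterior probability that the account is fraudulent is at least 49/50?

Prior odds: 0.0011 ÷ 0.9989 = 11/9989.
False-positive rate = 1 − 0.97 = 0.03; likelihood ratio of a positive = 0.96/0.03 = 32.
Target posterior odds = 0.98/0.02 = 49.
Need (11/9989) × 32ⁿ ≥ 49, i.e. 32ⁿ ≥ 489461/11.
32³ = 32768 falls short of 489461/11 but 32⁴ = 1048576 reaches it, so n = 4.

4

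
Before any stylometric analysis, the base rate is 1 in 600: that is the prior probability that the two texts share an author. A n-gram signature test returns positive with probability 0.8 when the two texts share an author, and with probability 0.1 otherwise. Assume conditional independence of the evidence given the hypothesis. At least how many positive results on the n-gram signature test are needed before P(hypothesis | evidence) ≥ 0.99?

Prior odds: (1/600) ÷ (599/600) = 1/599.
Likelihood ratio of a positive result = 0.8/0.1 = 8.
Target posterior odds = 0.99/0.01 = 99.
Need (1/599) × 8ⁿ ≥ 99, i.e. 8ⁿ ≥ 59301.
8⁵ = 32768 falls short of 59301 but 8⁶ = 262144 reaches it, so n = 6.

6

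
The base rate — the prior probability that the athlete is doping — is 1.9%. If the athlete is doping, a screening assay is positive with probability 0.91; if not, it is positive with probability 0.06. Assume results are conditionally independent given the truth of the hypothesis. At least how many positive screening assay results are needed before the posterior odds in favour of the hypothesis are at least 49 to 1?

3

Prior odds = 0.019/0.981 = 19/981.
Likelihood ratio of a positive = 0.91/0.06 = 91/6.
Target odds = 49.
Require (91/6)ⁿ ≥ 49 ÷ (19/981) = 48069/19.
(91/6)² = 8281/36 falls short of 48069/19 but (91/6)³ = 753571/216 reaches it, so n = 3.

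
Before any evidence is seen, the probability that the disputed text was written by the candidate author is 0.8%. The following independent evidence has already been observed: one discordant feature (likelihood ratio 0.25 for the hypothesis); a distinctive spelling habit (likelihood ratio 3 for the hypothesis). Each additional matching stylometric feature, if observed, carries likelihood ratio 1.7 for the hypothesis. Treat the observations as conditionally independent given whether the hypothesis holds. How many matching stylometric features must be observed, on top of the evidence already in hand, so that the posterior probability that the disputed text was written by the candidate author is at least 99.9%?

Prior odds = 0.008/0.992 = 1/124.
Combined Bayes factor of the evidence already in hand = 0.25 × 3 = 0.75.
Odds after that evidence = (1/124) × 0.75 = 3/496.
Target odds = 0.999/0.001 = 999.
Need 1.7ⁿ ≥ 999 ÷ (3/496) = 165168.
1.7²² ≈117456 falls short of 165168 but 1.7²³ ≈199676 reaches it, so n = 23.

23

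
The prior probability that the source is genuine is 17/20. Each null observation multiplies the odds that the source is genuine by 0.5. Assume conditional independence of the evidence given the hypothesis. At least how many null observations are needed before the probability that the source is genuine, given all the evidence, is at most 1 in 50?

9

Prior odds = 0.85/0.15 = 17/3.
Likelihood ratio per null observation = 0.5.
Target odds: 0.02 ÷ 0.98 = 1/49.
Require 0.5ⁿ ≤ 1/49 ÷ (17/3) = 3/833.
0.5⁸ = 0.00390625 is still above 3/833 but 0.5⁹ = 0.001953125 is at or below it, so n = 9.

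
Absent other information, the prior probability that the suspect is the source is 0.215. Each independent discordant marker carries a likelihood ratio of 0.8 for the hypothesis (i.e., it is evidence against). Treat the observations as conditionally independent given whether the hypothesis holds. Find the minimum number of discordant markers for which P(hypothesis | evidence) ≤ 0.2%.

23

Prior odds = 0.215/0.785 = 43/157.
Likelihood ratio per discordant marker = 0.8.
Target posterior odds = 0.002/0.998 = 1/499.
Need (43/157) × 0.8ⁿ ≤ 1/499, i.e. 0.8ⁿ ≤ 157/21457.
0.8²² ≈0.0073787 is still above 157/21457 but 0.8²³ ≈0.00590296 is at or below it, so n = 23.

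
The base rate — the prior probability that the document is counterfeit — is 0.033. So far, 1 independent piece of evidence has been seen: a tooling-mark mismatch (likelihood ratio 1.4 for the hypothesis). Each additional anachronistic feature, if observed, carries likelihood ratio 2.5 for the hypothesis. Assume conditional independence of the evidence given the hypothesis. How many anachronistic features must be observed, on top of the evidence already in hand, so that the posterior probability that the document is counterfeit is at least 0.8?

5

Prior odds = 0.033/0.967 = 33/967.
Bayes factor of the evidence already in hand = 1.4.
Odds after that evidence = (33/967) × 1.4 = 231/4835.
Target odds = 0.8/0.2 = 4.
Need 2.5ⁿ ≥ 4 ÷ (231/4835) = 19340/231.
2.5⁴ = 39.0625 falls short of 19340/231 but 2.5⁵ = 97.65625 reaches it, so n = 5.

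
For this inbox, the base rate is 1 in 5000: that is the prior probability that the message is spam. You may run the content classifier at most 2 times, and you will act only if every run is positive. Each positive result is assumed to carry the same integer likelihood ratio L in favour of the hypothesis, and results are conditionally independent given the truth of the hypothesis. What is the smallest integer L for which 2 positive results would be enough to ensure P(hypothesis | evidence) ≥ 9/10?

213

Prior odds = 0.0002/0.9998 = 1/4999.
Target odds = 0.9/0.1 = 9.
Need L² ≥ 9 ÷ (1/4999) = 44991.
212² = 44944 < 44991 ≤ 45369 = 213², so L = 213.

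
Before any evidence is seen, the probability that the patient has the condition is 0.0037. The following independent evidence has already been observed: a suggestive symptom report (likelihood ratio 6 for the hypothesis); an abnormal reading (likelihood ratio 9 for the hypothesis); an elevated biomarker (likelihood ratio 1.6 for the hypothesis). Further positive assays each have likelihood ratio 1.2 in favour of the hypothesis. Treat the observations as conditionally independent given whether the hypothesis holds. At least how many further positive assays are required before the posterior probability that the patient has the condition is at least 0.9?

19

Prior odds = 0.0037/0.9963 = 37/9963.
Combined Bayes factor of the evidence already in hand = 6 × 9 × 1.6 = 86.4.
Odds after that evidence = (37/9963) × 86.4 = 592/1845.
Target odds = 0.9/0.1 = 9.
Need 1.2ⁿ ≥ 9 ÷ (592/1845) = 16605/592.
1.2¹⁸ ≈26.6233 falls short of 16605/592 but 1.2¹⁹ ≈31.948 reaches it, so n = 19.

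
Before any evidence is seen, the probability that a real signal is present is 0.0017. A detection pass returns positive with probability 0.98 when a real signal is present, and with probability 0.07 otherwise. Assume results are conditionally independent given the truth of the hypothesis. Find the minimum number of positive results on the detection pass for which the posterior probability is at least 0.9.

Prior odds: 0.0017 ÷ 0.9983 = 17/9983.
Likelihood ratio of a positive result = 0.98/0.07 = 14.
Target odds: 0.9 ÷ 0.1 = 9.
Need (17/9983) × 14ⁿ ≥ 9, i.e. 14ⁿ ≥ 89847/17.
14³ = 2744 falls short of 89847/17 but 14⁴ = 38416 reaches it, so n = 4.

4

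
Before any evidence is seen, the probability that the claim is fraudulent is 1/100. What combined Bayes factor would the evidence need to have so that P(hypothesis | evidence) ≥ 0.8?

Prior odds = 0.01/0.99 = 1/99.
Target odds = 0.8/0.2 = 4.
Required Bayes factor = 4 ÷ (1/99) = 396.

396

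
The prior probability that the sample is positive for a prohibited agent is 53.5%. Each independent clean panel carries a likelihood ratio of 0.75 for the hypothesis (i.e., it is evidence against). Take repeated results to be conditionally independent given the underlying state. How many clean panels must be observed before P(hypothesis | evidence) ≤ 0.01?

17

Prior odds = 0.535/0.465 = 107/93.
Likelihood ratio per clean panel = 0.75.
Target odds: 0.01 ÷ 0.99 = 1/99.
Require 0.75ⁿ ≤ 1/99 ÷ (107/93) = 31/3531.
0.75¹⁶ ≈0.0100226 is still above 31/3531 but 0.75¹⁷ ≈0.00751695 is at or below it, so n = 17.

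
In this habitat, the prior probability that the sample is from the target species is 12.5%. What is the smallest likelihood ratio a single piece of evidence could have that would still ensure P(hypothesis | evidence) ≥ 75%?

Prior odds = 0.125/0.875 = 1/7.
Target odds = 0.75/0.25 = 3.
Required Bayes factor = 3 ÷ (1/7) = 21.

21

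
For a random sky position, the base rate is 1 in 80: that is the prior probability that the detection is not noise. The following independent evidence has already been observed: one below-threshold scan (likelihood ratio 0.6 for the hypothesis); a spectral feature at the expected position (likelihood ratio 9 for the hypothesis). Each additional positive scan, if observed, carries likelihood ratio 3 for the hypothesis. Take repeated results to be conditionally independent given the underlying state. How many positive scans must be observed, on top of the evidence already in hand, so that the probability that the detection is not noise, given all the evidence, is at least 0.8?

Prior odds = 0.0125/0.9875 = 1/79.
Combined Bayes factor of the evidence already in hand = 0.6 × 9 = 5.4.
Odds after that evidence = (1/79) × 5.4 = 27/395.
Target odds = 0.8/0.2 = 4.
Need 3ⁿ ≥ 4 ÷ (27/395) = 1580/27.
3³ = 27 falls short of 1580/27 but 3⁴ = 81 reaches it, so n = 4.

4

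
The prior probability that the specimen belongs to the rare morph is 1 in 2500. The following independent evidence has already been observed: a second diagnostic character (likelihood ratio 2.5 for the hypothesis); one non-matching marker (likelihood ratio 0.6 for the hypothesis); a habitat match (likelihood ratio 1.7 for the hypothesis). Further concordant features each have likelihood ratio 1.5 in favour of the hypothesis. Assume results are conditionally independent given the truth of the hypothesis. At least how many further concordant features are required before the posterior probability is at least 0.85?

22

Prior odds = 0.0004/0.9996 = 1/2499.
Combined Bayes factor of the evidence already in hand = 2.5 × 0.6 × 1.7 = 2.55.
Odds after that evidence = (1/2499) × 2.55 = 1/980.
Target odds = 0.85/0.15 = 17/3.
Need 1.5ⁿ ≥ 17/3 ÷ (1/980) = 16660/3.
1.5²¹ ≈4987.89 falls short of 16660/3 but 1.5²² ≈7481.83 reaches it, so n = 22.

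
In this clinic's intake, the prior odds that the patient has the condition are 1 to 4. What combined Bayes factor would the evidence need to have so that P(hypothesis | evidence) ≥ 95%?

Prior odds = 0.25.
Target odds = 0.95/0.05 = 19.
Required Bayes factor = 19 ÷ 0.25 = 76.

76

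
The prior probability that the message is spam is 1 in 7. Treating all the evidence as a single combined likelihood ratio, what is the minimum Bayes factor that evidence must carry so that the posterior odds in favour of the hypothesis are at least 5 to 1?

30

Prior odds = (1/7)/(6/7) = 1/6.
Target odds = 5.
Required Bayes factor = 5 ÷ (1/6) = 30.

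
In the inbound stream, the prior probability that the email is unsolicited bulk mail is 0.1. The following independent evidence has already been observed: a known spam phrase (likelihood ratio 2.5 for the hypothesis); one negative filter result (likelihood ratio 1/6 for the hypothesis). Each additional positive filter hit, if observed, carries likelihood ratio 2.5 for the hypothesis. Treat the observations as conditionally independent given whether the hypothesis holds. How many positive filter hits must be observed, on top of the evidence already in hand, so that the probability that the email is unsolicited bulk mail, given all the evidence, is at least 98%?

Prior odds = 0.1/0.9 = 1/9.
Combined Bayes factor of the evidence already in hand = 2.5 × (1/6) = 5/12.
Odds after that evidence = (1/9) × 5/12 = 5/108.
Target odds = 0.98/0.02 = 49.
Need 2.5ⁿ ≥ 49 ÷ (5/108) = 1058.4.
2.5⁷ = 610.3515625 falls short of 1058.4 but 2.5⁸ = 390625/256 reaches it, so n = 8.

8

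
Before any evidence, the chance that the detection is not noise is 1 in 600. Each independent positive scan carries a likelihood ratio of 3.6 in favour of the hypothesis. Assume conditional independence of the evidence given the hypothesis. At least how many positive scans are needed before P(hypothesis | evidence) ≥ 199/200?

Prior odds = (1/600)/(599/600) = 1/599.
Likelihood ratio per positive scan = 3.6.
Target odds: 0.995 ÷ 0.005 = 199.
Need (1/599) × 3.6ⁿ ≥ 199, i.e. 3.6ⁿ ≥ 119201.
3.6⁹ ≈101560 falls short of 119201 but 3.6¹⁰ ≈365616 reaches it, so n = 10.

10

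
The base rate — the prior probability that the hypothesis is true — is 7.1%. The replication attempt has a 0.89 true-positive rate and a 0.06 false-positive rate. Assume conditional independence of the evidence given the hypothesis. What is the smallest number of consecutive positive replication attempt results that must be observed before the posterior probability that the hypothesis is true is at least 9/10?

Prior odds: 0.071 ÷ 0.929 = 71/929.
Likelihood ratio of a positive result = 0.89/0.06 = 89/6.
Target odds: 0.9 ÷ 0.1 = 9.
Need (71/929) × (89/6)ⁿ ≥ 9, i.e. (89/6)ⁿ ≥ 8361/71.
(89/6)¹ = 89/6 falls short of 8361/71 but (89/6)² = 7921/36 reaches it, so n = 2.

2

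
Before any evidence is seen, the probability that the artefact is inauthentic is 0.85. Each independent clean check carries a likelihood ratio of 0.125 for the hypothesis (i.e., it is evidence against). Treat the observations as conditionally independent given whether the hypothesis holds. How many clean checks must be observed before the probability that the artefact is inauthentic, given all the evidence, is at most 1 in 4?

Prior odds: 0.85 ÷ 0.15 = 17/3.
Likelihood ratio per clean check = 0.125.
Target posterior odds = 0.25/0.75 = 1/3.
Need (17/3) × 0.125ⁿ ≤ 1/3, i.e. 0.125ⁿ ≤ 1/17.
0.125¹ = 0.125 is still above 1/17 but 0.125² = 0.015625 is at or below it, so n = 2.

2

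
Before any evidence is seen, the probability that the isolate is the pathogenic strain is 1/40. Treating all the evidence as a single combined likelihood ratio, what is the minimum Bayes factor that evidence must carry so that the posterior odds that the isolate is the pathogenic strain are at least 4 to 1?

Prior odds = 0.025/0.975 = 1/39.
Target odds = 4.
Required Bayes factor = 4 ÷ (1/39) = 156.

156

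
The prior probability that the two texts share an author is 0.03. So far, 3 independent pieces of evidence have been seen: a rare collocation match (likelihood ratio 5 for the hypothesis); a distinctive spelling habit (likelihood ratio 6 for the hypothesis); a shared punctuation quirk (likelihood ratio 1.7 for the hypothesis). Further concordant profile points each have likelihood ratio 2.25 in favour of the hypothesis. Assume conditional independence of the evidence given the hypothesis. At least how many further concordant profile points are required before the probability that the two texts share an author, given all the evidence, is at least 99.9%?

8

Prior odds = 0.03/0.97 = 3/97.
Combined Bayes factor of the evidence already in hand = 5 × 6 × 1.7 = 51.
Odds after that evidence = (3/97) × 51 = 153/97.
Target odds = 0.999/0.001 = 999.
Need 2.25ⁿ ≥ 999 ÷ (153/97) = 10767/17.
2.25⁷ = 4782969/16384 falls short of 10767/17 but 2.25⁸ = 43046721/65536 reaches it, so n = 8.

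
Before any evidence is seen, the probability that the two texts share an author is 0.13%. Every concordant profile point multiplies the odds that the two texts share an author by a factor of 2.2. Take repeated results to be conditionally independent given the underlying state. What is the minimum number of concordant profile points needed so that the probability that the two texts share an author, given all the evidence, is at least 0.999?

Prior odds: 0.0013 ÷ 0.9987 = 13/9987.
Likelihood ratio per concordant profile point = 2.2.
Target posterior odds = 0.999/0.001 = 999.
Require 2.2ⁿ ≥ 999 ÷ (13/9987) = 9977013/13.
2.2¹⁷ ≈662500 falls short of 9977013/13 but 2.2¹⁸ ≈1.4575e+06 reaches it, so n = 18.

18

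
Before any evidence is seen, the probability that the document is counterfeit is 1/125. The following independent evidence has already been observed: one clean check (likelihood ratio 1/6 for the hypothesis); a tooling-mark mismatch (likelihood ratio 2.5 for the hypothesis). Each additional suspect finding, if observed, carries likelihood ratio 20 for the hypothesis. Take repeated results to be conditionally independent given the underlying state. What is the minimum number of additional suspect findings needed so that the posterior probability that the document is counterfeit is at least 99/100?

4

Prior odds = 0.008/0.992 = 1/124.
Combined Bayes factor of the evidence already in hand = (1/6) × 2.5 = 5/12.
Odds after that evidence = (1/124) × 5/12 = 5/1488.
Target odds = 0.99/0.01 = 99.
Need 20ⁿ ≥ 99 ÷ (5/1488) = 29462.4.
20³ = 8000 falls short of 29462.4 but 20⁴ = 160000 reaches it, so n = 4.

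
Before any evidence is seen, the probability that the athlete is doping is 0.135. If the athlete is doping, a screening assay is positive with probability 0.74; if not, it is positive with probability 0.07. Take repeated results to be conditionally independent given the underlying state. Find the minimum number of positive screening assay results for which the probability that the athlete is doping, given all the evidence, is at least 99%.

3

Prior odds: 0.135 ÷ 0.865 = 27/173.
Likelihood ratio of a positive = 0.74/0.07 = 74/7.
Target posterior odds = 0.99/0.01 = 99.
Require (74/7)ⁿ ≥ 99 ÷ (27/173) = 1903/3.
(74/7)² = 5476/49 falls short of 1903/3 but (74/7)³ = 405224/343 reaches it, so n = 3.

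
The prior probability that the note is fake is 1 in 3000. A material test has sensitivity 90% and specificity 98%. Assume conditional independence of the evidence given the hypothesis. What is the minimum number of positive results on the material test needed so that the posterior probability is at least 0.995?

Prior odds = (1/3000)/(2999/3000) = 1/2999.
False-positive rate = 1 − 0.98 = 0.02; likelihood ratio of a positive = 0.9/0.02 = 45.
Target posterior odds = 0.995/0.005 = 199.
Need (1/2999) × 45ⁿ ≥ 199, i.e. 45ⁿ ≥ 596801.
45³ = 91125 falls short of 596801 but 45⁴ = 4100625 reaches it, so n = 4.

4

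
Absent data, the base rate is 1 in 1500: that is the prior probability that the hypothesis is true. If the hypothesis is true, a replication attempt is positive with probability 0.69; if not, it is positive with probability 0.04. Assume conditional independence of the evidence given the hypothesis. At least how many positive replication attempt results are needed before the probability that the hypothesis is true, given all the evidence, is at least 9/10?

Prior odds = (1/1500)/(1499/1500) = 1/1499.
Likelihood ratio of a positive = 0.69/0.04 = 17.25.
Target odds: 0.9 ÷ 0.1 = 9.
Need (1/1499) × 17.25ⁿ ≥ 9, i.e. 17.25ⁿ ≥ 13491.
17.25³ = 5132.953125 falls short of 13491 but 17.25⁴ = 22667121/256 reaches it, so n = 4.

4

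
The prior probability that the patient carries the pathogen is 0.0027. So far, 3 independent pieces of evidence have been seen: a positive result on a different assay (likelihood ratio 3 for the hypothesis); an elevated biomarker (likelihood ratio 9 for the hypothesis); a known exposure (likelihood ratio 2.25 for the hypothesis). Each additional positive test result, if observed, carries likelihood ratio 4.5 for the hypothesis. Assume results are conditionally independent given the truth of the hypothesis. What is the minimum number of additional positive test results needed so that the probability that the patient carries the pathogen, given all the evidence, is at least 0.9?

Prior odds = 0.0027/0.9973 = 27/9973.
Combined Bayes factor of the evidence already in hand = 3 × 9 × 2.25 = 60.75.
Odds after that evidence = (27/9973) × 60.75 = 6561/39892.
Target odds = 0.9/0.1 = 9.
Need 4.5ⁿ ≥ 9 ÷ (6561/39892) = 39892/729.
4.5² = 20.25 falls short of 39892/729 but 4.5³ = 91.125 reaches it, so n = 3.

3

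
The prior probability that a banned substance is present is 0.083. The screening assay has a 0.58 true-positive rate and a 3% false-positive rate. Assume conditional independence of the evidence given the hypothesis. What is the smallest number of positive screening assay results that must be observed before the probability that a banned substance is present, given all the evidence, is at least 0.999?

Prior odds = 0.083/0.917 = 83/917.
Likelihood ratio of a positive result = 0.58/0.03 = 58/3.
Target odds: 0.999 ÷ 0.001 = 999.
Need (83/917) × (58/3)ⁿ ≥ 999, i.e. (58/3)ⁿ ≥ 916083/83.
(58/3)³ = 195112/27 falls short of 916083/83 but (58/3)⁴ = 11316496/81 reaches it, so n = 4.

4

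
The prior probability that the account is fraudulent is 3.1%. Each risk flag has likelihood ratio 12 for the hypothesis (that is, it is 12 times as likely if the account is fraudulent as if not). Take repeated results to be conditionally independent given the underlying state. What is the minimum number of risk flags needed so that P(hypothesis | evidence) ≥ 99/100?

4

Prior odds = 0.031/0.969 = 31/969.
Likelihood ratio per risk flag = 12.
Target odds: 0.99 ÷ 0.01 = 99.
Need (31/969) × 12ⁿ ≥ 99, i.e. 12ⁿ ≥ 95931/31.
12³ = 1728 falls short of 95931/31 but 12⁴ = 20736 reaches it, so n = 4.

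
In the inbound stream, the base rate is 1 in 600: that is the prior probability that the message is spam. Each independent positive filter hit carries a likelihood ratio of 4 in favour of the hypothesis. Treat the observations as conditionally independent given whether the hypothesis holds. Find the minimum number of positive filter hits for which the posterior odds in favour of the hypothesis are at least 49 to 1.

8

Prior odds: (1/600) ÷ (599/600) = 1/599.
Likelihood ratio per positive filter hit = 4.
Target odds = 49.
Need (1/599) × 4ⁿ ≥ 49, i.e. 4ⁿ ≥ 29351.
4⁷ = 16384 falls short of 29351 but 4⁸ = 65536 reaches it, so n = 8.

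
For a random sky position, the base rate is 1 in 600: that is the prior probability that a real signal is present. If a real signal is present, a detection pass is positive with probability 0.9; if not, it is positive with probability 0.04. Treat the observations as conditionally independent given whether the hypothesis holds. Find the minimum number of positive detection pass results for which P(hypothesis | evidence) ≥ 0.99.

4

Prior odds: (1/600) ÷ (599/600) = 1/599.
Likelihood ratio of a positive = 0.9/0.04 = 22.5.
Target odds: 0.99 ÷ 0.01 = 99.
Need (1/599) × 22.5ⁿ ≥ 99, i.e. 22.5ⁿ ≥ 59301.
22.5³ = 11390.625 falls short of 59301 but 22.5⁴ = 256289.0625 reaches it, so n = 4.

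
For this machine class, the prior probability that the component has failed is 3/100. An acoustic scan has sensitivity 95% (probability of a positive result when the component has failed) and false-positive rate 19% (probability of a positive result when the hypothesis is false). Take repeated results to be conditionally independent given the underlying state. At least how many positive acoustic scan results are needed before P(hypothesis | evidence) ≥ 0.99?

Prior odds: 0.03 ÷ 0.97 = 3/97.
Likelihood ratio of a positive result = 0.95/0.19 = 5.
Target odds: 0.99 ÷ 0.01 = 99.
Require 5ⁿ ≥ 99 ÷ (3/97) = 3201.
5⁵ = 3125 falls short of 3201 but 5⁶ = 15625 reaches it, so n = 6.

6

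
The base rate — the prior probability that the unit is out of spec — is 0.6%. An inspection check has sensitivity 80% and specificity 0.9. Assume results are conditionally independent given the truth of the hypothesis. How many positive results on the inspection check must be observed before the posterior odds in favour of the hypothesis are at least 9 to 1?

Prior odds: 0.006 ÷ 0.994 = 3/497.
False-positive rate = 1 − 0.9 = 0.1; likelihood ratio of a positive = 0.8/0.1 = 8.
Target odds = 9.
Require 8ⁿ ≥ 9 ÷ (3/497) = 1491.
8³ = 512 falls short of 1491 but 8⁴ = 4096 reaches it, so n = 4.

4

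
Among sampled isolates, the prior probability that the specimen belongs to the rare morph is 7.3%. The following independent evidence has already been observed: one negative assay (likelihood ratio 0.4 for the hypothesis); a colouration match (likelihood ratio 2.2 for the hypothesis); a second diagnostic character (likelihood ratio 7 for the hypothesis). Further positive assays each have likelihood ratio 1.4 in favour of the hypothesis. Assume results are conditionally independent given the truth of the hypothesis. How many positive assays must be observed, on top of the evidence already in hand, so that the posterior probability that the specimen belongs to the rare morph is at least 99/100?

Prior odds = 0.073/0.927 = 73/927.
Combined Bayes factor of the evidence already in hand = 0.4 × 2.2 × 7 = 6.16.
Odds after that evidence = (73/927) × 6.16 = 11242/23175.
Target odds = 0.99/0.01 = 99.
Need 1.4ⁿ ≥ 99 ÷ (11242/23175) = 208575/1022.
1.4¹⁵ ≈155.568 falls short of 208575/1022 but 1.4¹⁶ ≈217.795 reaches it, so n = 16.

16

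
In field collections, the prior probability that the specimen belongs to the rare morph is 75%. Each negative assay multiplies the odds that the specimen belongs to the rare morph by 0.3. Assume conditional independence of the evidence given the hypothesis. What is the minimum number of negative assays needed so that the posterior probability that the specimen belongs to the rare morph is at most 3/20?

3

Prior odds = 0.75/0.25 = 3.
Likelihood ratio per negative assay = 0.3.
Target odds: 0.15 ÷ 0.85 = 3/17.
Need 3 × 0.3ⁿ ≤ 3/17, i.e. 0.3ⁿ ≤ 1/17.
0.3² = 0.09 is still above 1/17 but 0.3³ = 0.027 is at or below it, so n = 3.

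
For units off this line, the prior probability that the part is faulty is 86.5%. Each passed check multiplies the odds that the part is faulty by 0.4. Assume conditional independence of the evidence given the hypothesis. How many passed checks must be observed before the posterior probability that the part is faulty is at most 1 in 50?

7

Prior odds = 0.865/0.135 = 173/27.
Likelihood ratio per passed check = 0.4.
Target odds: 0.02 ÷ 0.98 = 1/49.
Require 0.4ⁿ ≤ 1/49 ÷ (173/27) = 27/8477.
0.4⁶ = 64/15625 is still above 27/8477 but 0.4⁷ = 128/78125 is at or below it, so n = 7.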